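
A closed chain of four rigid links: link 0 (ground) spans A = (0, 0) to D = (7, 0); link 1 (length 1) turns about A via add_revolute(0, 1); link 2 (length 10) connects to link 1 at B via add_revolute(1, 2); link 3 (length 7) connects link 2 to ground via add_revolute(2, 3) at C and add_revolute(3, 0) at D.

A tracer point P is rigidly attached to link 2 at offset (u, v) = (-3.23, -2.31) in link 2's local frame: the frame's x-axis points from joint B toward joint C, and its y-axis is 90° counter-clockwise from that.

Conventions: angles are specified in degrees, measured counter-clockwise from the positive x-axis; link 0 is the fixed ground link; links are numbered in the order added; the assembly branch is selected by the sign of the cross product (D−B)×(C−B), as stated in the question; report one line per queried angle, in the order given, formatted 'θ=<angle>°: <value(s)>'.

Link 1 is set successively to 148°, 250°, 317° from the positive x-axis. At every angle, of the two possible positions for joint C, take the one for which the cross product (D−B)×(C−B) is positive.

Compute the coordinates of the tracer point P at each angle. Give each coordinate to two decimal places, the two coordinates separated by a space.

A=(0,0), D=(7.00,0)
θ=148°: B = A + 1.00·(cos148°, sin148°) = (-0.8480, 0.5299)
θ=148°: |BD| = 7.8659
θ=148°: circle(B,10.00) ∩ circle(D,7.00): a=7.1748, h=6.9658
θ=148°:   candidates: C₊=(6.7797,6.9965) cross=54.792; C₋=(5.8412,-6.9034) cross=-54.792
θ=148°:   branch + wants cross > 0 → take C=(6.7797,6.9965) (cross=54.792)
θ=148°: ex = (C−B)/|BC| = (0.7628,0.6467); ey = (-0.6467,0.7628)
θ=148°: P = B + -3.23·ex + -2.31·ey = (-1.8180,-3.3208)
θ=250°: B = A + 1.00·(cos250°, sin250°) = (-0.3420, -0.9397)
θ=250°: |BD| = 7.4019
θ=250°: circle(B,10.00) ∩ circle(D,7.00): a=7.1460, h=6.9953
θ=250°:   candidates: C₊=(5.8581,6.9062) cross=51.779; C₋=(7.6342,-6.9712) cross=-51.779
θ=250°:   branch + wants cross > 0 → take C=(5.8581,6.9062) (cross=51.779)
θ=250°: ex = (C−B)/|BC| = (0.6200,0.7846); ey = (-0.7846,0.6200)
θ=250°: P = B + -3.23·ex + -2.31·ey = (-0.5322,-4.9062)
θ=317°: B = A + 1.00·(cos317°, sin317°) = (0.7314, -0.6820)
θ=317°: |BD| = 6.3056
θ=317°: circle(B,10.00) ∩ circle(D,7.00): a=7.1968, h=6.9430
θ=317°:   candidates: C₊=(7.1350,6.9987) cross=43.780; C₋=(8.6369,-6.8059) cross=-43.780
θ=317°:   branch + wants cross > 0 → take C=(7.1350,6.9987) (cross=43.780)
θ=317°: ex = (C−B)/|BC| = (0.6404,0.7681); ey = (-0.7681,0.6404)
θ=317°: P = B + -3.23·ex + -2.31·ey = (0.4372,-4.6421)

θ=148°: -1.82 -3.32
θ=250°: -0.53 -4.91
θ=317°: 0.44 -4.64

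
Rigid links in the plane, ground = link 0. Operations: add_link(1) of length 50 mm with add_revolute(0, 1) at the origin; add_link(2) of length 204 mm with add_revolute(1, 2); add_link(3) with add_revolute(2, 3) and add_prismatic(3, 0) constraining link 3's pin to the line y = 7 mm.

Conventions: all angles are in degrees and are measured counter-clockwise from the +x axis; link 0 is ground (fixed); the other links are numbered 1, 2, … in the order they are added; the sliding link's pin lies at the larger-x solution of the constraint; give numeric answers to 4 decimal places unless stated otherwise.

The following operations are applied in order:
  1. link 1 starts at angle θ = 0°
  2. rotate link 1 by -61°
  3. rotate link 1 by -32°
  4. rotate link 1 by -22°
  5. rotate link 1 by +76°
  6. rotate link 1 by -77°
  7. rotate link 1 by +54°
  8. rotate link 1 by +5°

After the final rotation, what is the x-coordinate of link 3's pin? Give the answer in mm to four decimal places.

geometry: r = 50 mm, L = 204 mm, e = 7 mm; θ starts at 0°
rotate link 1 by -61°: θ ← 0° -61° = -61°
rotate link 1 by -32°: θ ← -61° -32° = -93°
rotate link 1 by -22°: θ ← -93° -22° = -115°
rotate link 1 by +76°: θ ← -115° +76° = -39°
rotate link 1 by -77°: θ ← -39° -77° = -116°
rotate link 1 by +54°: θ ← -116° +54° = -62°
rotate link 1 by +5°: θ ← -62° +5° = -57°
crank pin P = (r cos θ, r sin θ) = (27.231952, -41.933528)
h = r sin θ − e = -41.933528 − 7 = -48.933528
x = r cos θ + √(L² − h²) = 27.231952 + 198.044212 = 225.276163

225.2762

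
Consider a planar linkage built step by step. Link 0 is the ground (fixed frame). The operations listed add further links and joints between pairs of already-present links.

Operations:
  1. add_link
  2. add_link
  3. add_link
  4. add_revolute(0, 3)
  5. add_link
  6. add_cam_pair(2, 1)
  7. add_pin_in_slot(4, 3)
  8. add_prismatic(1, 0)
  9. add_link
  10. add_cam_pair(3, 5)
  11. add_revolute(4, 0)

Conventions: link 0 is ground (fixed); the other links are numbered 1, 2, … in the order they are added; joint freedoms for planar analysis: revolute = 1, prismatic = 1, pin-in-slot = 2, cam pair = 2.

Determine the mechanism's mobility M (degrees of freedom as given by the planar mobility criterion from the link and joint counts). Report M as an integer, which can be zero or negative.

(L,J1,J2)=(1,0,0); link0 fixed
link1: (2,0,0)
link2: (3,0,0)
link3: (4,0,0)
R 0-3 [J1]: (4,1,0)
link4: (5,1,0)
C 2-1 [J2]: (5,1,1)
PS 4-3 [J2]: (5,1,2)
P 1-0 [J1]: (5,2,2)
link5: (6,2,2)
C 3-5 [J2]: (6,2,3)
R 4-0 [J1]: (6,3,3)
Grübler: 3·5 − 2·3 − 3 = 6

M = 6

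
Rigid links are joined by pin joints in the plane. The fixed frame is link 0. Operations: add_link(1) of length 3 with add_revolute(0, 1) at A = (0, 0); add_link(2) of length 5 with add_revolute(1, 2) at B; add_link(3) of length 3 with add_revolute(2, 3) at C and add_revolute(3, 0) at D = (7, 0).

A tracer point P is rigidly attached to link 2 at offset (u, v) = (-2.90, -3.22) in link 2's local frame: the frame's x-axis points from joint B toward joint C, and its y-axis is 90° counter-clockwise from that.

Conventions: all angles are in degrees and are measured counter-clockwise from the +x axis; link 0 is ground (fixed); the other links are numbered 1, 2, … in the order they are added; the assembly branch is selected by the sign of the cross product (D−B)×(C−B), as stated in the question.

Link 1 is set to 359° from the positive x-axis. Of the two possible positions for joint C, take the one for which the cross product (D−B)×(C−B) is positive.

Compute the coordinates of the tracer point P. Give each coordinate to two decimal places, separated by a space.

A=(0,0), D=(7.00,0)
B = A + 3.00·(cos359°, sin359°) = (2.9995, -0.0524)
|BD| = 4.0008
circle(B,5.00) ∩ circle(D,3.00): a=4.0000, h=3.0000
  candidates: C₊=(6.9599,2.9997) cross=12.002; C₋=(7.0385,-2.9998) cross=-12.002
  branch + wants cross > 0 → take C=(6.9599,2.9997) (cross=12.002)
ex = (C−B)/|BC| = (0.7921,0.6104); ey = (-0.6104,0.7921)
P = B + -2.90·ex + -3.22·ey = (2.6681,-4.3731)

2.67 -4.37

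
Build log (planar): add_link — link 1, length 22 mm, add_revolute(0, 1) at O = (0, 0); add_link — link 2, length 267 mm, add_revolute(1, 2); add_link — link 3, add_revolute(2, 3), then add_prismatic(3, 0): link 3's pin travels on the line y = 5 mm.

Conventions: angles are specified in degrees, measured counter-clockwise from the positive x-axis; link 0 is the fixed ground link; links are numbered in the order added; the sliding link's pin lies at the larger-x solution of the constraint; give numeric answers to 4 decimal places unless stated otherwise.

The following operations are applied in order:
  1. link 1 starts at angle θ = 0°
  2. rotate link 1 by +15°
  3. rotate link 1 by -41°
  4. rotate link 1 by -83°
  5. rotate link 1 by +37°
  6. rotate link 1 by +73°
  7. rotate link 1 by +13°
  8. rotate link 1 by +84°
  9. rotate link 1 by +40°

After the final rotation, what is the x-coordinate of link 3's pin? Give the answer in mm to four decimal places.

geometry: r = 22 mm, L = 267 mm, e = 5 mm; θ starts at 0°
rotate link 1 by +15°: θ ← 0° +15° = 15°
rotate link 1 by -41°: θ ← 15° -41° = -26°
rotate link 1 by -83°: θ ← -26° -83° = -109°
rotate link 1 by +37°: θ ← -109° +37° = -72°
rotate link 1 by +73°: θ ← -72° +73° = 1°
rotate link 1 by +13°: θ ← 1° +13° = 14°
rotate link 1 by +84°: θ ← 14° +84° = 98°
rotate link 1 by +40°: θ ← 98° +40° = 138°
crank pin P = (r cos θ, r sin θ) = (-16.349186, 14.720873)
h = r sin θ − e = 14.720873 − 5 = 9.720873
x = r cos θ + √(L² − h²) = -16.349186 + 266.822984 = 250.473798

250.4738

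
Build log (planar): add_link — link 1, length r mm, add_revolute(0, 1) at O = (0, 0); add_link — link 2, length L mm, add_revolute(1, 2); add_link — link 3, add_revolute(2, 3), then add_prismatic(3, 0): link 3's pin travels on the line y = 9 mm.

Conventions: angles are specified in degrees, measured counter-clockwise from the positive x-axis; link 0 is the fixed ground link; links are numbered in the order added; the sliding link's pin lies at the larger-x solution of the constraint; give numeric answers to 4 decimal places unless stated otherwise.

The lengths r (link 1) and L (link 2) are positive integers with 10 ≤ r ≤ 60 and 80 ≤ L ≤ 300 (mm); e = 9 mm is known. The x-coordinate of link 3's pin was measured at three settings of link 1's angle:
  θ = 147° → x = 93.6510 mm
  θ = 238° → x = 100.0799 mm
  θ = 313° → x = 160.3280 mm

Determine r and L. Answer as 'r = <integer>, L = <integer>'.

constraint per measurement: (x − r cos θ)² + (r sin θ − e)² = L²
subtracting the θ₁ and θ₂ equations cancels the r² and L² terms:
r = (x₁² − x₂²) / (2[(x₁cos θ₁ + e sin θ₁) − (x₂cos θ₂ + e sin θ₂)]) = 47.9994 → r = 48
L² = (x₁ − r cos θ₁)² + (r sin θ₁ − e)² = 18225.0061 → L = 135.0000 → L = 135
check at θ₃=313°: x = 160.3280 (printed 160.3280) ✓

r = 48, L = 135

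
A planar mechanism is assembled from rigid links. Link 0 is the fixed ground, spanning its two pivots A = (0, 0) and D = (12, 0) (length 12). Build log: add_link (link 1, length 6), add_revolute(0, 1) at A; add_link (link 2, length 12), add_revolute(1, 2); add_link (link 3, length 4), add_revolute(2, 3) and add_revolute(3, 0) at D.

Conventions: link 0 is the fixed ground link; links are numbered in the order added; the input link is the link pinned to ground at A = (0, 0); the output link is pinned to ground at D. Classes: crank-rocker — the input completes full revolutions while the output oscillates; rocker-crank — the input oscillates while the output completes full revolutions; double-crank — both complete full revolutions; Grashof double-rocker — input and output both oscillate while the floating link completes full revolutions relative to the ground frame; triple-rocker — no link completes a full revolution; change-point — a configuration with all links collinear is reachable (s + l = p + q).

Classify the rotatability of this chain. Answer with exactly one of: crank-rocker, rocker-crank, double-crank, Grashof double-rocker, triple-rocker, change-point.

lengths: ground=12, input=6, coupler=12, output=4
sorted: s=4 (shortest), l=12 (longest), p+q=18
s + l = 16 vs p + q = 18
s + l < p + q (Grashof) with shortest = output link → rocker-crank

rocker-crank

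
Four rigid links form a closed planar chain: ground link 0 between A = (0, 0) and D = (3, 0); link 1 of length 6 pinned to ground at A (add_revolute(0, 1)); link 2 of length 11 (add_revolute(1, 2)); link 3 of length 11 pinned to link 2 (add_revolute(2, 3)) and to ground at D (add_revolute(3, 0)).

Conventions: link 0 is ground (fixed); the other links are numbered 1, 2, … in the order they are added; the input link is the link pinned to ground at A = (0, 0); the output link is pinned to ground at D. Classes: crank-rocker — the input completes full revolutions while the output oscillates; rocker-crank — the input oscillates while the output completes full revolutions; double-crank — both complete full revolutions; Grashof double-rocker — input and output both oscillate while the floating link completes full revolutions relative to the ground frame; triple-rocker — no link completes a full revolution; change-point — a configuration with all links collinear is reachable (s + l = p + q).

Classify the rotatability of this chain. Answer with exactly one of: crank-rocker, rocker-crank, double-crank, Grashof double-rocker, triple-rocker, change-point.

lengths: ground=3, input=6, coupler=11, output=11
sorted: s=3 (shortest), l=11 (longest), p+q=17
s + l = 14 vs p + q = 17
s + l < p + q (Grashof) with shortest = ground link → double-crank

double-crank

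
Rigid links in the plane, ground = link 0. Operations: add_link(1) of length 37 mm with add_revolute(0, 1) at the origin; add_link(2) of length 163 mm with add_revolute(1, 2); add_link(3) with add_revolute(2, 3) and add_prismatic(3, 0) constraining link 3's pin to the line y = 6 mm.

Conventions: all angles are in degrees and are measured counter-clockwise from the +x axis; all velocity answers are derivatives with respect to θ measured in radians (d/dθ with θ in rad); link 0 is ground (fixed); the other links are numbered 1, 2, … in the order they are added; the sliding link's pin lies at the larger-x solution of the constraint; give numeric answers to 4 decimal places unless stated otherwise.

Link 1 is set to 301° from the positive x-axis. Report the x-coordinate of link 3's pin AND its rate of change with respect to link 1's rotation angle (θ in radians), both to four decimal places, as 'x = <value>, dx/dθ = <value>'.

geometry: r = 37 mm, L = 163 mm, e = 6 mm
crank pin P = (r cos θ, r sin θ) = (19.056409, -31.715190)
h = r sin θ − e = -31.715190 − 6 = -37.715190
x = r cos θ + √(L² − h²) = 19.056409 + 158.576683 = 177.633092
dx/dθ = −r sin θ − h·r cos θ/√(L² − h²) (θ in radians; h = -37.715190) = 36.247484

x = 177.6331, dx/dθ = 36.2475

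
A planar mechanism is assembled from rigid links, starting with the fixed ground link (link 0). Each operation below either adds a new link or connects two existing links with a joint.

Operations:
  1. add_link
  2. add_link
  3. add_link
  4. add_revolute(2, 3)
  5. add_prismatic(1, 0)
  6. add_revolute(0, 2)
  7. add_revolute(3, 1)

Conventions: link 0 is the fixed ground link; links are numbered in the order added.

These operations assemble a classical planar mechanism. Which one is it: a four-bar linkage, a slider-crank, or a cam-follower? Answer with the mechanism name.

links: 4 (incl. ground); joints: 3 revolute, 1 prismatic, 0 higher (cam) pair, forming one closed loop
4 links, 3 revolutes + 1 prismatic in one loop → slider-crank

slider-crank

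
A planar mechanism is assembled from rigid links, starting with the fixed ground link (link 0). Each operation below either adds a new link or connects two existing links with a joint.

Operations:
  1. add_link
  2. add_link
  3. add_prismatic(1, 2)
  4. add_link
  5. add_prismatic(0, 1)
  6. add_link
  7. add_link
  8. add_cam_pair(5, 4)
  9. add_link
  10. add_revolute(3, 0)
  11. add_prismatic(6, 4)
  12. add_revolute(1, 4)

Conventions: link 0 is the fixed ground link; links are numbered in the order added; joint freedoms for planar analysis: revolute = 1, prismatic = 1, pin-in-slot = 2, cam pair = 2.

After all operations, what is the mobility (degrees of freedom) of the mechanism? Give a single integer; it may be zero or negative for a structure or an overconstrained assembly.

(L,J1,J2)=(1,0,0); link0 fixed
link1: (2,0,0)
link2: (3,0,0)
P 1-2 [J1]: (3,1,0)
link3: (4,1,0)
P 0-1 [J1]: (4,2,0)
link4: (5,2,0)
link5: (6,2,0)
C 5-4 [J2]: (6,2,1)
link6: (7,2,1)
R 3-0 [J1]: (7,3,1)
P 6-4 [J1]: (7,4,1)
R 1-4 [J1]: (7,5,1)
Grübler: 3·6 − 2·5 − 1 = 7

M = 7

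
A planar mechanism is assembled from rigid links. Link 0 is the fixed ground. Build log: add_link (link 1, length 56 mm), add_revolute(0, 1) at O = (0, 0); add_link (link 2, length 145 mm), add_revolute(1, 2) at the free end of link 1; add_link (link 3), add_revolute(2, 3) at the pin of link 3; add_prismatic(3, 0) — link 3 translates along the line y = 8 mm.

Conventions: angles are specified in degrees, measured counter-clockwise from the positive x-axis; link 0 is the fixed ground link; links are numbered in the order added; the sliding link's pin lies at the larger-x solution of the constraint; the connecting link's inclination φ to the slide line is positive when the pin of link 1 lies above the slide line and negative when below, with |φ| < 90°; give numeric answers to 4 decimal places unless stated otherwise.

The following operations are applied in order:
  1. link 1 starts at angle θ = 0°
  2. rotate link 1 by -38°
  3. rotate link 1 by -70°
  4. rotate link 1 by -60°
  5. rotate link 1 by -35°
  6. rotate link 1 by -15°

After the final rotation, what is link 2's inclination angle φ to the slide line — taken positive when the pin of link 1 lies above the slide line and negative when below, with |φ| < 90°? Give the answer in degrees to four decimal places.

geometry: r = 56 mm, L = 145 mm, e = 8 mm; θ starts at 0°
rotate link 1 by -38°: θ ← 0° -38° = -38°
rotate link 1 by -70°: θ ← -38° -70° = -108°
rotate link 1 by -60°: θ ← -108° -60° = -168°
rotate link 1 by -35°: θ ← -168° -35° = -203°
rotate link 1 by -15°: θ ← -203° -15° = -218°
h = r sin θ − e = 34.477043 − 8 = 26.477043
sin φ = h / L = 26.477043 / 145 = 0.18260029
φ = arcsin(0.18260029) = 10.521256°

10.5213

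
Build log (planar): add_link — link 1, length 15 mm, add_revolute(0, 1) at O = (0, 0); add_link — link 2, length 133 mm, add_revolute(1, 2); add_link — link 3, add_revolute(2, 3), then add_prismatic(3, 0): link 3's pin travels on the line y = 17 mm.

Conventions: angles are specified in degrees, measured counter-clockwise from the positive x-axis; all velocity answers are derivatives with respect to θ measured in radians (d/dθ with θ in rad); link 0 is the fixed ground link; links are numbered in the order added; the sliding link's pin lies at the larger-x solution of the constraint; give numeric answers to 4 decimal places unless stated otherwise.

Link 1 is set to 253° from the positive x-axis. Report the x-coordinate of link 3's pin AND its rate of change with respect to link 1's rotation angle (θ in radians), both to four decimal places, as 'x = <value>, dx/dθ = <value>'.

geometry: r = 15 mm, L = 133 mm, e = 17 mm
crank pin P = (r cos θ, r sin θ) = (-4.385576, -14.344571)
h = r sin θ − e = -14.344571 − 17 = -31.344571
x = r cos θ + √(L² − h²) = -4.385576 + 129.253696 = 124.868120
dx/dθ = −r sin θ − h·r cos θ/√(L² − h²) (θ in radians; h = -31.344571) = 13.281051

x = 124.8681, dx/dθ = 13.2811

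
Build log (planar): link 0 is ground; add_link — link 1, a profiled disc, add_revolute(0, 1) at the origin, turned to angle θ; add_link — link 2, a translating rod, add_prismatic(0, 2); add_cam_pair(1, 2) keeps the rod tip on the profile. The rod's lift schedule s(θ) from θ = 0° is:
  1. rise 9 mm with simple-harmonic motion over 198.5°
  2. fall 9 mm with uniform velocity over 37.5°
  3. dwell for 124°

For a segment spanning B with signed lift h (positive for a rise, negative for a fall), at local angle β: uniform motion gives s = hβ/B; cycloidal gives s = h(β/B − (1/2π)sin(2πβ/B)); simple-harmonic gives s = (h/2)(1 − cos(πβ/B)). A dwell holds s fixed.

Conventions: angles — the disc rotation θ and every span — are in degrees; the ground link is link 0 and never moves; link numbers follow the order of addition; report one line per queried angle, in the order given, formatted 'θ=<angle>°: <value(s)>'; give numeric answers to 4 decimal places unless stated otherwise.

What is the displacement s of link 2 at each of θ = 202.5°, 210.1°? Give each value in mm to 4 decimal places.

seg 1 [0°–198.5°] simple-harmonic, h=9: full span → s += 9 → s = 9.0000
seg 2 [198.5°–236°] uniform, h=-9: θ=202.5° here. β=4, B=37.5. -9·4/37.5 = -0.9600 → s = 8.0400
seg 2 [198.5°–236°] uniform, h=-9: θ=210.1° here. β=11.6, B=37.5. -9·11.6/37.5 = -2.7840 → s = 6.2160

θ=202.5°: 8.0400
θ=210.1°: 6.2160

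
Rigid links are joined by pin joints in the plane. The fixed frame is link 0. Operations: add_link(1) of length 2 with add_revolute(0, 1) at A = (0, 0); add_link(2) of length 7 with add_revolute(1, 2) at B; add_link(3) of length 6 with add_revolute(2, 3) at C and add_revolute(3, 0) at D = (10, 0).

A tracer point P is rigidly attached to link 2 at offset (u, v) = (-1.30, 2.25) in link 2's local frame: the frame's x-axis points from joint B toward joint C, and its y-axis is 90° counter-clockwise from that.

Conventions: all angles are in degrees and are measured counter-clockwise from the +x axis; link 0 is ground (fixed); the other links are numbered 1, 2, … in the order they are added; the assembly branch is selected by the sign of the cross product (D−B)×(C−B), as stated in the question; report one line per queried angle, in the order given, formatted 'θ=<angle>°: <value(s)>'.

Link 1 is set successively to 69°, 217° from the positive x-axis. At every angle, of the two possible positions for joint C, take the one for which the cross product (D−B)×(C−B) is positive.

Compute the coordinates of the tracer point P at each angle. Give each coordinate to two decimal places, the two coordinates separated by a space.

A=(0,0), D=(10.00,0)
θ=69°: B = A + 2.00·(cos69°, sin69°) = (0.7167, 1.8672)
θ=69°: |BD| = 9.4692
θ=69°: circle(B,7.00) ∩ circle(D,6.00): a=5.4210, h=4.4286
θ=69°:   candidates: C₊=(6.9046,5.1399) cross=41.935; C₋=(5.1581,-3.5434) cross=-41.935
θ=69°:   branch + wants cross > 0 → take C=(6.9046,5.1399) (cross=41.935)
θ=69°: ex = (C−B)/|BC| = (0.8840,0.4675); ey = (-0.4675,0.8840)
θ=69°: P = B + -1.30·ex + 2.25·ey = (-1.4844,3.2483)
θ=217°: B = A + 2.00·(cos217°, sin217°) = (-1.5973, -1.2036)
θ=217°: |BD| = 11.6596
θ=217°: circle(B,7.00) ∩ circle(D,6.00): a=6.3873, h=2.8641
θ=217°:   candidates: C₊=(4.4602,2.3045) cross=33.394; C₋=(5.0515,-3.3930) cross=-33.394
θ=217°:   branch + wants cross > 0 → take C=(4.4602,2.3045) (cross=33.394)
θ=217°: ex = (C−B)/|BC| = (0.8654,0.5012); ey = (-0.5012,0.8654)
θ=217°: P = B + -1.30·ex + 2.25·ey = (-3.8498,0.0919)

θ=69°: -1.48 3.25
θ=217°: -3.85 0.09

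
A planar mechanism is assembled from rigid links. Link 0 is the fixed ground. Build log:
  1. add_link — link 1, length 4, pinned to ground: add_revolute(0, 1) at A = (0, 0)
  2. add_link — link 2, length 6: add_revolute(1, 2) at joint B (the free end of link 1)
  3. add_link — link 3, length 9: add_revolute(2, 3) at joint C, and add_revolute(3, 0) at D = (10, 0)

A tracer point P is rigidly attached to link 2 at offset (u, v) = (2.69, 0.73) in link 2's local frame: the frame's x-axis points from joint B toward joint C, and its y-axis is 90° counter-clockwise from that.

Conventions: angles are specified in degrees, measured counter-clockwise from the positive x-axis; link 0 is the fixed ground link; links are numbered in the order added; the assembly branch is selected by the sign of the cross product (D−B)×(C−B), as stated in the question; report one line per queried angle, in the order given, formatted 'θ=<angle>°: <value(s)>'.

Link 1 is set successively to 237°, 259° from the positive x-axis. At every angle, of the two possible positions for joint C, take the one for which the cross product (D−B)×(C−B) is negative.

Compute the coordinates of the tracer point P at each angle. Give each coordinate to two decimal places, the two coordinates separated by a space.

A=(0,0), D=(10.00,0)
θ=237°: B = A + 4.00·(cos237°, sin237°) = (-2.1786, -3.3547)
θ=237°: |BD| = 12.6321
θ=237°: circle(B,6.00) ∩ circle(D,9.00): a=4.5349, h=3.9287
θ=237°:   candidates: C₊=(1.1502,1.6373) cross=49.628; C₋=(3.2368,-5.9380) cross=-49.628
θ=237°:   branch - wants cross < 0 → take C=(3.2368,-5.9380) (cross=-49.628)
θ=237°: ex = (C−B)/|BC| = (0.9026,-0.4306); ey = (0.4306,0.9026)
θ=237°: P = B + 2.69·ex + 0.73·ey = (0.5636,-3.8540)
θ=259°: B = A + 4.00·(cos259°, sin259°) = (-0.7632, -3.9265)
θ=259°: |BD| = 11.4571
θ=259°: circle(B,6.00) ∩ circle(D,9.00): a=3.7647, h=4.6719
θ=259°:   candidates: C₊=(1.1723,1.7527) cross=53.527; C₋=(4.3746,-7.0253) cross=-53.527
θ=259°:   branch - wants cross < 0 → take C=(4.3746,-7.0253) (cross=-53.527)
θ=259°: ex = (C−B)/|BC| = (0.8563,-0.5165); ey = (0.5165,0.8563)
θ=259°: P = B + 2.69·ex + 0.73·ey = (1.9173,-4.6907)

θ=237°: 0.56 -3.85
θ=259°: 1.92 -4.69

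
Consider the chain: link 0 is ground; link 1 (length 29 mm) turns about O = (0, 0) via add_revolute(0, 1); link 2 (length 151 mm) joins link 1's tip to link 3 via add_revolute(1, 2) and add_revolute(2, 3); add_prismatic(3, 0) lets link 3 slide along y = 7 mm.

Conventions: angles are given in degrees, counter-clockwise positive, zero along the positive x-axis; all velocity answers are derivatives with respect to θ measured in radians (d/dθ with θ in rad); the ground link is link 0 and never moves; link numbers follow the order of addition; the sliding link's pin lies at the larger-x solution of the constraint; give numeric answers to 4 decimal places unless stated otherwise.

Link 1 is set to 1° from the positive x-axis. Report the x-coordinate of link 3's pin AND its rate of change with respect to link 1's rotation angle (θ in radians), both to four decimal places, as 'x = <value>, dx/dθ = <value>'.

geometry: r = 29 mm, L = 151 mm, e = 7 mm
crank pin P = (r cos θ, r sin θ) = (28.995583, 0.506120)
h = r sin θ − e = 0.506120 − 7 = -6.493880
x = r cos θ + √(L² − h²) = 28.995583 + 150.860298 = 179.855881
dx/dθ = −r sin θ − h·r cos θ/√(L² − h²) (θ in radians; h = -6.493880) = 0.742014

x = 179.8559, dx/dθ = 0.7420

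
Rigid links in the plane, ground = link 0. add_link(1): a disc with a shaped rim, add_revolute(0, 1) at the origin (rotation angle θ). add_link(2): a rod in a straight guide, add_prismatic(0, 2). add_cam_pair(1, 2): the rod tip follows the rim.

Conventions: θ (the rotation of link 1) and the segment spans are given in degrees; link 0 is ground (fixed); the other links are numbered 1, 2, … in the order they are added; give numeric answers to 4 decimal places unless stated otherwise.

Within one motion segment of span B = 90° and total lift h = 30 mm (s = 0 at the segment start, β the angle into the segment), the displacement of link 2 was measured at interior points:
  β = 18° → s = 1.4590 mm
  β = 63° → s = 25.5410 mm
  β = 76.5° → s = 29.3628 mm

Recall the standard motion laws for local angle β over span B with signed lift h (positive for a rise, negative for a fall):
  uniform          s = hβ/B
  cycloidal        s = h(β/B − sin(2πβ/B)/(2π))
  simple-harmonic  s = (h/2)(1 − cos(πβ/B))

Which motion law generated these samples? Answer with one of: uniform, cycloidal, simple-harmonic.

candidates at β/B = r: uniform s = h·r (linear in β); cycloidal s = h·(r − sin(2πr)/(2π)); simple-harmonic s = (h/2)(1 − cos(πr))
β=18°: printed 1.4590 | uniform 6.0000, cycloidal 1.4590, simple-harmonic 2.8647
β=63°: printed 25.5410 | uniform 21.0000, cycloidal 25.5410, simple-harmonic 23.8168
β=76.5°: printed 29.3628 | uniform 25.5000, cycloidal 29.3628, simple-harmonic 28.3651
only one law matches every sample → cycloidal

cycloidal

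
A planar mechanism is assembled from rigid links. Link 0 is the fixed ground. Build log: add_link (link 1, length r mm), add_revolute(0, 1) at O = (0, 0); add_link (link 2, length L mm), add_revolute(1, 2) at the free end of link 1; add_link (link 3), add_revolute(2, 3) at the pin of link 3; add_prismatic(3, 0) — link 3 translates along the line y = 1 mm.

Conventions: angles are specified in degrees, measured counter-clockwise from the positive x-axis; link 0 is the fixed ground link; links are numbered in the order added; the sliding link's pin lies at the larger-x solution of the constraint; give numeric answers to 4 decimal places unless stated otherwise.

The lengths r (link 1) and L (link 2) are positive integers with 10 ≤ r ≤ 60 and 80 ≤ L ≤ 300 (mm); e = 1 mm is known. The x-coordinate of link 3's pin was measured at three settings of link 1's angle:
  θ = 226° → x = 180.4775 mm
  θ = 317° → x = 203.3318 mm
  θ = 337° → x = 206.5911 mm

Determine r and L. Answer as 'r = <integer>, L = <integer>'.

constraint per measurement: (x − r cos θ)² + (r sin θ − e)² = L²
subtracting the θ₁ and θ₂ equations cancels the r² and L² terms:
r = (x₁² − x₂²) / (2[(x₁cos θ₁ + e sin θ₁) − (x₂cos θ₂ + e sin θ₂)]) = 16.0000 → r = 16
L² = (x₁ − r cos θ₁)² + (r sin θ₁ − e)² = 36863.9935 → L = 192.0000 → L = 192
check at θ₃=337°: x = 206.5911 (printed 206.5911) ✓

r = 16, L = 192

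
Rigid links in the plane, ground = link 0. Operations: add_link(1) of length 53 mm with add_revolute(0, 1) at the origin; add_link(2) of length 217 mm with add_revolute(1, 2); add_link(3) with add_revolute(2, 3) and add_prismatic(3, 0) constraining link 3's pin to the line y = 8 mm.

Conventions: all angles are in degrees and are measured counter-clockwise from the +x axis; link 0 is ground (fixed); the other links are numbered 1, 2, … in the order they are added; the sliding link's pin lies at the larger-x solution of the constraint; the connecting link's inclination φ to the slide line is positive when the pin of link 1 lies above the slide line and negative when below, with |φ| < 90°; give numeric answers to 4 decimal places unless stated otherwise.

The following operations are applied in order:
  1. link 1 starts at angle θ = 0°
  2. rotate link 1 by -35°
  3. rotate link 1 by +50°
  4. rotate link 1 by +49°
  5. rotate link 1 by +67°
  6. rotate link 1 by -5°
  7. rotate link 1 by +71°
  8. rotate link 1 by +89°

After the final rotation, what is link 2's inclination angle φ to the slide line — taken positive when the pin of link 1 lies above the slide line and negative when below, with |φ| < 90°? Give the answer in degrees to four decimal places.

geometry: r = 53 mm, L = 217 mm, e = 8 mm; θ starts at 0°
rotate link 1 by -35°: θ ← 0° -35° = -35°
rotate link 1 by +50°: θ ← -35° +50° = 15°
rotate link 1 by +49°: θ ← 15° +49° = 64°
rotate link 1 by +67°: θ ← 64° +67° = 131°
rotate link 1 by -5°: θ ← 131° -5° = 126°
rotate link 1 by +71°: θ ← 126° +71° = 197°
rotate link 1 by +89°: θ ← 197° +89° = 286°
h = r sin θ − e = -50.946870 − 8 = -58.946870
sin φ = h / L = -58.946870 / 217 = -0.27164456
φ = arcsin(-0.27164456) = -15.762151°

-15.7622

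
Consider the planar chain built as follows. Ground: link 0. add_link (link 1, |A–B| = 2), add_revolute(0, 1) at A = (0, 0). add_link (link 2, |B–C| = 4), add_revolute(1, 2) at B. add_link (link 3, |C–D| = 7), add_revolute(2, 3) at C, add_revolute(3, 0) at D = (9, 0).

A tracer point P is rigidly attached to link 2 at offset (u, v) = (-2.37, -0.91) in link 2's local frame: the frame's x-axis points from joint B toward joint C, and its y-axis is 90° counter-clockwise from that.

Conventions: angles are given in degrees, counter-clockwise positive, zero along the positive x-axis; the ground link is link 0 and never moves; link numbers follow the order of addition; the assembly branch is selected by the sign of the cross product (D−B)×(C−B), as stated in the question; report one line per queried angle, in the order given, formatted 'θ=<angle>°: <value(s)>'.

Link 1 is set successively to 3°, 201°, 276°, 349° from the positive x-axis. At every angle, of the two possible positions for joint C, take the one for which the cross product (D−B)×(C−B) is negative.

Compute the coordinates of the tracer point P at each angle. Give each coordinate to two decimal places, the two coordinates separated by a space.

A=(0,0), D=(9.00,0)
θ=3°: B = A + 2.00·(cos3°, sin3°) = (1.9973, 0.1047)
θ=3°: |BD| = 7.0035
θ=3°: circle(B,4.00) ∩ circle(D,7.00): a=1.1458, h=3.8324
θ=3°:   candidates: C₊=(3.2002,3.9195) cross=26.840; C₋=(3.0857,-3.7444) cross=-26.840
θ=3°:   branch - wants cross < 0 → take C=(3.0857,-3.7444) (cross=-26.840)
θ=3°: ex = (C−B)/|BC| = (0.2721,-0.9623); ey = (0.9623,0.2721)
θ=3°: P = B + -2.37·ex + -0.91·ey = (0.4767,2.1376)
θ=201°: B = A + 2.00·(cos201°, sin201°) = (-1.8672, -0.7167)
θ=201°: |BD| = 10.8908
θ=201°: circle(B,4.00) ∩ circle(D,7.00): a=3.9303, h=0.7432
θ=201°:   candidates: C₊=(2.0057,0.2836) cross=8.095; C₋=(2.1036,-1.1997) cross=-8.095
θ=201°:   branch - wants cross < 0 → take C=(2.1036,-1.1997) (cross=-8.095)
θ=201°: ex = (C−B)/|BC| = (0.9927,-0.1207); ey = (0.1207,0.9927)
θ=201°: P = B + -2.37·ex + -0.91·ey = (-4.3297,-1.3339)
θ=276°: B = A + 2.00·(cos276°, sin276°) = (0.2091, -1.9890)
θ=276°: |BD| = 9.0132
θ=276°: circle(B,4.00) ∩ circle(D,7.00): a=2.6759, h=2.9731
θ=276°:   candidates: C₊=(2.1629,1.5013) cross=26.797; C₋=(3.4751,-4.2983) cross=-26.797
θ=276°:   branch - wants cross < 0 → take C=(3.4751,-4.2983) (cross=-26.797)
θ=276°: ex = (C−B)/|BC| = (0.8165,-0.5773); ey = (0.5773,0.8165)
θ=276°: P = B + -2.37·ex + -0.91·ey = (-2.2514,-1.3638)
θ=349°: B = A + 2.00·(cos349°, sin349°) = (1.9633, -0.3816)
θ=349°: |BD| = 7.0471
θ=349°: circle(B,4.00) ∩ circle(D,7.00): a=1.1821, h=3.8213
θ=349°:   candidates: C₊=(2.9367,3.4981) cross=26.929; C₋=(3.3506,-4.1333) cross=-26.929
θ=349°:   branch - wants cross < 0 → take C=(3.3506,-4.1333) (cross=-26.929)
θ=349°: ex = (C−B)/|BC| = (0.3468,-0.9379); ey = (0.9379,0.3468)
θ=349°: P = B + -2.37·ex + -0.91·ey = (0.2877,1.5256)

θ=3°: 0.48 2.14
θ=201°: -4.33 -1.33
θ=276°: -2.25 -1.36
θ=349°: 0.29 1.53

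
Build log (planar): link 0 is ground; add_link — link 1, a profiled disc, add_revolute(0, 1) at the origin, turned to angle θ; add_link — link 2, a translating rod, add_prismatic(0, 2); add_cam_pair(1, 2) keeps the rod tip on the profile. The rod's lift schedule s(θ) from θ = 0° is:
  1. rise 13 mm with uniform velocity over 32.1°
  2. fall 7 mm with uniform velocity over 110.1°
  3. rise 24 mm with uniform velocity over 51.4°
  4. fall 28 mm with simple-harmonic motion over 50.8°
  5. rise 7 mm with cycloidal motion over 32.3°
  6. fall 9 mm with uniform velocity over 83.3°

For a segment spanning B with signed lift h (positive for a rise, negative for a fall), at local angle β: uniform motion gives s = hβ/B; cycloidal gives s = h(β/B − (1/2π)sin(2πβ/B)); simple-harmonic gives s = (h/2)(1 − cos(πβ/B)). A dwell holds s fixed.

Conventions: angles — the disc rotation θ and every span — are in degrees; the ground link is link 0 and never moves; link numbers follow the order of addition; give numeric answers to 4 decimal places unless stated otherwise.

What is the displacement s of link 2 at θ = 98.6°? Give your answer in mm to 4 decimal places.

seg 1 [0°–32.1°] uniform, h=13: full span → s += 13 → s = 13.0000
seg 2 [32.1°–142.2°] uniform, h=-7: θ=98.6° here. β=66.5, B=110.1. -7·66.5/110.1 = -4.2280 → s = 8.7720

8.7720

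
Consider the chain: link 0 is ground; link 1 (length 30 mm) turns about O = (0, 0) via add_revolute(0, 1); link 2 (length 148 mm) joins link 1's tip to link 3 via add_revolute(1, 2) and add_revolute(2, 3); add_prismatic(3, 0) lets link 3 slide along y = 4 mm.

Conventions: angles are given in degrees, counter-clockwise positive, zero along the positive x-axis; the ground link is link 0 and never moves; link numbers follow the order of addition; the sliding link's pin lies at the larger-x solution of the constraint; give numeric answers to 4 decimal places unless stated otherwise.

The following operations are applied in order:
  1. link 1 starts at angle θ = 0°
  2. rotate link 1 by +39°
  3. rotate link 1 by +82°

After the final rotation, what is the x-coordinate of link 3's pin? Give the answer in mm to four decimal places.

geometry: r = 30 mm, L = 148 mm, e = 4 mm; θ starts at 0°
rotate link 1 by +39°: θ ← 0° +39° = 39°
rotate link 1 by +82°: θ ← 39° +82° = 121°
crank pin P = (r cos θ, r sin θ) = (-15.451142, 25.715019)
h = r sin θ − e = 25.715019 − 4 = 21.715019
x = r cos θ + √(L² − h²) = -15.451142 + 146.398285 = 130.947143

130.9471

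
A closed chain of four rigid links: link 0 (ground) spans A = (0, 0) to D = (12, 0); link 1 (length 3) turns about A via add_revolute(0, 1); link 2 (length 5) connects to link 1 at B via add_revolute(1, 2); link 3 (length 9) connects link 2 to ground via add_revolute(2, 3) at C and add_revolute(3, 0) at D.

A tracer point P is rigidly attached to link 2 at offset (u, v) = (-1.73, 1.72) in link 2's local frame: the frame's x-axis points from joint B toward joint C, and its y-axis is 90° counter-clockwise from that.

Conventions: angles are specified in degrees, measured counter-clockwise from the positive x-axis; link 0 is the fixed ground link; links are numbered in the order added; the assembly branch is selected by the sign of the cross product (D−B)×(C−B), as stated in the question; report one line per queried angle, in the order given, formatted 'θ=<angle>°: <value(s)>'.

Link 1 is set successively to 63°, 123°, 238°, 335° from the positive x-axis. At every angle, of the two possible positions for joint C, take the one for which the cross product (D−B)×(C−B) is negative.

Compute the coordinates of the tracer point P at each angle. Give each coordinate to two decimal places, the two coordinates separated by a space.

A=(0,0), D=(12.00,0)
θ=63°: B = A + 3.00·(cos63°, sin63°) = (1.3620, 2.6730)
θ=63°: |BD| = 10.9687
θ=63°: circle(B,5.00) ∩ circle(D,9.00): a=2.9316, h=4.0504
θ=63°:   candidates: C₊=(5.1923,5.8869) cross=44.427; C₋=(3.2182,-1.9697) cross=-44.427
θ=63°:   branch - wants cross < 0 → take C=(3.2182,-1.9697) (cross=-44.427)
θ=63°: ex = (C−B)/|BC| = (0.3712,-0.9285); ey = (0.9285,0.3712)
θ=63°: P = B + -1.73·ex + 1.72·ey = (2.3168,4.9179)
θ=123°: B = A + 3.00·(cos123°, sin123°) = (-1.6339, 2.5160)
θ=123°: |BD| = 13.8641
θ=123°: circle(B,5.00) ∩ circle(D,9.00): a=4.9125, h=0.9315
θ=123°:   candidates: C₊=(3.3660,2.5406) cross=12.915; C₋=(3.0279,0.7085) cross=-12.915
θ=123°:   branch - wants cross < 0 → take C=(3.0279,0.7085) (cross=-12.915)
θ=123°: ex = (C−B)/|BC| = (0.9324,-0.3615); ey = (0.3615,0.9324)
θ=123°: P = B + -1.73·ex + 1.72·ey = (-2.6251,4.7451)
θ=238°: B = A + 3.00·(cos238°, sin238°) = (-1.5898, -2.5441)
θ=238°: |BD| = 13.8259
θ=238°: circle(B,5.00) ∩ circle(D,9.00): a=4.8877, h=1.0536
θ=238°:   candidates: C₊=(3.0206,-0.6091) cross=14.567; C₋=(3.4084,-2.6803) cross=-14.567
θ=238°:   branch - wants cross < 0 → take C=(3.4084,-2.6803) (cross=-14.567)
θ=238°: ex = (C−B)/|BC| = (0.9996,-0.0272); ey = (0.0272,0.9996)
θ=238°: P = B + -1.73·ex + 1.72·ey = (-3.2723,-0.7777)
θ=335°: B = A + 3.00·(cos335°, sin335°) = (2.7189, -1.2679)
θ=335°: |BD| = 9.3673
θ=335°: circle(B,5.00) ∩ circle(D,9.00): a=1.6945, h=4.7041
θ=335°:   candidates: C₊=(3.7611,3.6223) cross=44.065; C₋=(5.0345,-5.6993) cross=-44.065
θ=335°:   branch - wants cross < 0 → take C=(5.0345,-5.6993) (cross=-44.065)
θ=335°: ex = (C−B)/|BC| = (0.4631,-0.8863); ey = (0.8863,0.4631)
θ=335°: P = B + -1.73·ex + 1.72·ey = (3.4421,1.0620)

θ=63°: 2.32 4.92
θ=123°: -2.63 4.75
θ=238°: -3.27 -0.78
θ=335°: 3.44 1.06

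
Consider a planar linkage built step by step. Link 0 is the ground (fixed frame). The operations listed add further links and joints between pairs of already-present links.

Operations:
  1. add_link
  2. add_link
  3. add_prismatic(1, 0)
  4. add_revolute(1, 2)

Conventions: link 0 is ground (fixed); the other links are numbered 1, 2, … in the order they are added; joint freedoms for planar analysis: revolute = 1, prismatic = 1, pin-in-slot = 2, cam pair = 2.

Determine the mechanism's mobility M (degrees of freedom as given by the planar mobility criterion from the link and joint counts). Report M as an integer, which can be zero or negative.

(L,J1,J2)=(1,0,0); link0 fixed
link1: (2,0,0)
link2: (3,0,0)
P 1-0 [J1]: (3,1,0)
R 1-2 [J1]: (3,2,0)
Grübler: 3·2 − 2·2 − 0 = 2

M = 2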